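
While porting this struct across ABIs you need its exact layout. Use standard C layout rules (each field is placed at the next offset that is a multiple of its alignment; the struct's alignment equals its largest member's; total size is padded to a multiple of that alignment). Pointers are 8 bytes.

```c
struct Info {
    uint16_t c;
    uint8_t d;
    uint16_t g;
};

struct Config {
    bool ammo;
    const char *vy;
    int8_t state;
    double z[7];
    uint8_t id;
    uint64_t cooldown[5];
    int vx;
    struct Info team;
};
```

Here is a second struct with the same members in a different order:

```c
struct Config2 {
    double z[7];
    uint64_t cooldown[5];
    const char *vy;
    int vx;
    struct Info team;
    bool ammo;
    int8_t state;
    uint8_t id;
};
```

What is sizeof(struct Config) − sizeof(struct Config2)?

24

Info: 0..2  c  (2B, 2-aligned); 2..3  d  (1B, 1-aligned); 3..4  -- padding (1B); 4..6  g  (2B, 2-aligned); sizeof = 6, alignof = 2
0..1  ammo  (1B, 1-aligned)
1..8  -- padding (7B)
8..16  vy  (8B, 8-aligned)
16..17  state  (1B, 1-aligned)
17..24  -- padding (7B)
24..80  z  (56B, 8-aligned)
80..81  id  (1B, 1-aligned)
81..88  -- padding (7B)
88..128  cooldown  (40B, 8-aligned)
128..132  vx  (4B, 4-aligned)
132..138  team  (6B, 2-aligned)
138..144  -- tail padding (6B)
sizeof = 144, alignof = 8
— Config2 —
0..56  z  (56B, 8-aligned)
56..96  cooldown  (40B, 8-aligned)
96..104  vy  (8B, 8-aligned)
104..108  vx  (4B, 4-aligned)
108..114  team  (6B, 2-aligned)
114..115  ammo  (1B, 1-aligned)
115..116  state  (1B, 1-aligned)
116..117  id  (1B, 1-aligned)
117..120  -- tail padding (3B)
sizeof = 120, alignof = 8
144 − 120 = 24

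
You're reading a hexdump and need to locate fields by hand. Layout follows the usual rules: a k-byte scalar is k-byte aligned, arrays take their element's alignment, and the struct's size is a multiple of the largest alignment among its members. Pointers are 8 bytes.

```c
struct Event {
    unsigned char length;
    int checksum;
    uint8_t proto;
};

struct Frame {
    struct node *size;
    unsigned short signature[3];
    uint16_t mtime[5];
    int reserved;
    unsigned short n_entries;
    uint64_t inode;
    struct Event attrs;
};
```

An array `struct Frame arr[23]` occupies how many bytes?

1288

Event: length at 0 (size 1, align 1) → ends 1; pad 3 to align 4 for checksum; checksum at 4 (size 4, align 4) → ends 8; proto at 8 (size 1, align 1) → ends 9; tail pad 3 to reach multiple of 4; total 12 bytes, alignment 4
size at 0 (size 8, align 8) → ends 8
signature at 8 (size 6, align 2) → ends 14
mtime at 14 (size 10, align 2) → ends 24
reserved at 24 (size 4, align 4) → ends 28
n_entries at 28 (size 2, align 2) → ends 30
pad 2 to align 8 for inode
inode at 32 (size 8, align 8) → ends 40
attrs at 40 (size 12, align 4) → ends 52
tail pad 4 to reach multiple of 8
total 56 bytes, alignment 8
array of 23: 23 × 56 = 1288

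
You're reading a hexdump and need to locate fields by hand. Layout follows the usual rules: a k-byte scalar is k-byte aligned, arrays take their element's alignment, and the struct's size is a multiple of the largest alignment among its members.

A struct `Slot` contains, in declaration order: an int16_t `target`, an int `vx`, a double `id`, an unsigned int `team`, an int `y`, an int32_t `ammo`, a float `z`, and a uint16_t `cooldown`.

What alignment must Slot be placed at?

member alignments: target=2, vx=4, id=8, team=4, y=4, ammo=4, z=4, cooldown=2
max = 8

8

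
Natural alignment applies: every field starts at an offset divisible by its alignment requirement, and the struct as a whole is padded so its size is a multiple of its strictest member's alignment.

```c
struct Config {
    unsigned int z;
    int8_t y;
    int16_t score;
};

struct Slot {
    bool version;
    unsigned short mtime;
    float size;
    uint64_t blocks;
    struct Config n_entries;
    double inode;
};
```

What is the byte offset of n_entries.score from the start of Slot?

Config: 0..4  z  (4B, 4-aligned); 4..5  y  (1B, 1-aligned); 5..6  -- padding (1B); 6..8  score  (2B, 2-aligned); sizeof = 8, alignof = 4
0..1  version  (1B, 1-aligned)
1..2  -- padding (1B)
2..4  mtime  (2B, 2-aligned)
4..8  size  (4B, 4-aligned)
8..16  blocks  (8B, 8-aligned)
16..24  n_entries  (8B, 4-aligned)
within Config: score at 6
16 + 6 = 22

22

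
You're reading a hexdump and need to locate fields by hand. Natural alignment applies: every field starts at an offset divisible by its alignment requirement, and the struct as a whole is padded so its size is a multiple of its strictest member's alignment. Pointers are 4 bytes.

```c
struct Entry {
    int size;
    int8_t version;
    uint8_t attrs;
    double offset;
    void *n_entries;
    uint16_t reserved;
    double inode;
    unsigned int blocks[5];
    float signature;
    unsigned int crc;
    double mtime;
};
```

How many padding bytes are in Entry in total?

@0: size [4B, align 4] → 4
@4: version [1B, align 1] → 5
@5: attrs [1B, align 1] → 6
+2 pad (align 8)
@8: offset [8B, align 8] → 16
@16: n_entries [4B, align 4] → 20
@20: reserved [2B, align 2] → 22
+2 pad (align 8)
@24: inode [8B, align 8] → 32
@32: blocks [20B, align 4] → 52
@52: signature [4B, align 4] → 56
@56: crc [4B, align 4] → 60
+4 pad (align 8)
@64: mtime [8B, align 8] → 72
size 72, align 8
data bytes 64, size 72 → padding 8

8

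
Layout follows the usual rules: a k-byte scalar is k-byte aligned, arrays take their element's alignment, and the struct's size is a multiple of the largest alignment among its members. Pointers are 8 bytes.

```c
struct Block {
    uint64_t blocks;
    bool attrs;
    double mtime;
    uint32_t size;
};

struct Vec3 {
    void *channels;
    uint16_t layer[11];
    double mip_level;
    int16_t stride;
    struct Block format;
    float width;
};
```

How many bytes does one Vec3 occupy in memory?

Block: blocks at 0 (size 8, align 8) → ends 8; attrs at 8 (size 1, align 1) → ends 9; pad 7 to align 8 for mtime; mtime at 16 (size 8, align 8) → ends 24; size at 24 (size 4, align 4) → ends 28; tail pad 4 to reach multiple of 8; total 32 bytes, alignment 8
channels at 0 (size 8, align 8) → ends 8
layer at 8 (size 22, align 2) → ends 30
pad 2 to align 8 for mip_level
mip_level at 32 (size 8, align 8) → ends 40
stride at 40 (size 2, align 2) → ends 42
pad 6 to align 8 for format
format at 48 (size 32, align 8) → ends 80
width at 80 (size 4, align 4) → ends 84
tail pad 4 to reach multiple of 8
total 88 bytes, alignment 8

88 bytes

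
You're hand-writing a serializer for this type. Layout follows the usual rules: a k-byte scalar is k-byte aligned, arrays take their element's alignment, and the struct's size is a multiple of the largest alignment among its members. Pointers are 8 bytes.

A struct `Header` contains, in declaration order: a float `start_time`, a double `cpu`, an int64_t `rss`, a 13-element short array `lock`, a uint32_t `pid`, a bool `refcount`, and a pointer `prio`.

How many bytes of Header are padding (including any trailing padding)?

13

0..4  start_time  (4B, 4-aligned)
4..8  -- padding (4B)
8..16  cpu  (8B, 8-aligned)
16..24  rss  (8B, 8-aligned)
24..50  lock  (26B, 2-aligned)
50..52  -- padding (2B)
52..56  pid  (4B, 4-aligned)
56..57  refcount  (1B, 1-aligned)
57..64  -- padding (7B)
64..72  prio  (8B, 8-aligned)
sizeof = 72, alignof = 8
data bytes 59, size 72 → padding 13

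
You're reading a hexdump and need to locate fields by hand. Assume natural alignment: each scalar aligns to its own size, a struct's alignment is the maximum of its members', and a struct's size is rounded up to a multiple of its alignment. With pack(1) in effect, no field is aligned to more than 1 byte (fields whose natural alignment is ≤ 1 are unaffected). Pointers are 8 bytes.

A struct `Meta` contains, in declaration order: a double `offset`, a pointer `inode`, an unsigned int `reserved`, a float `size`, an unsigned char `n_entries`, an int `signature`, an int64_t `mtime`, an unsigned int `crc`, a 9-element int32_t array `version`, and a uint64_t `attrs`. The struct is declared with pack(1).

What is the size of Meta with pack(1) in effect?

85

@0: offset [8B, align 1] → 8
@8: inode [8B, align 1] → 16
@16: reserved [4B, align 1] → 20
@20: size [4B, align 1] → 24
@24: n_entries [1B, align 1] → 25
@25: signature [4B, align 1] → 29
@29: mtime [8B, align 1] → 37
@37: crc [4B, align 1] → 41
@41: version [36B, align 1] → 77
@77: attrs [8B, align 1] → 85
size 85, align 1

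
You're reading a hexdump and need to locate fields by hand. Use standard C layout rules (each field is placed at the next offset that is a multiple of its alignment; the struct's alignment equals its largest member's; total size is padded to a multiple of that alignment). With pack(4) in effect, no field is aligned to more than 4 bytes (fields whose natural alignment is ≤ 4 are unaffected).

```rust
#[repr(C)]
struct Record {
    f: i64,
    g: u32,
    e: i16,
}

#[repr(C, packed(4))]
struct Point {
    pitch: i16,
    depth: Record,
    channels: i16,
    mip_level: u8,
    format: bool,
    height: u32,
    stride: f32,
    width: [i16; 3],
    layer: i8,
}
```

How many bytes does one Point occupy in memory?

Record: @0: f [8B, align 8] → 8; @8: g [4B, align 4] → 12; @12: e [2B, align 2] → 14; +2 tail pad (align 8); size 16, align 8
@0: pitch [2B, align 2] → 2
+2 pad (align 4)
@4: depth [16B, align 4] → 20
@20: channels [2B, align 2] → 22
@22: mip_level [1B, align 1] → 23
@23: format [1B, align 1] → 24
@24: height [4B, align 4] → 28
@28: stride [4B, align 4] → 32
@32: width [6B, align 2] → 38
@38: layer [1B, align 1] → 39
+1 tail pad (align 4)
size 40, align 4

40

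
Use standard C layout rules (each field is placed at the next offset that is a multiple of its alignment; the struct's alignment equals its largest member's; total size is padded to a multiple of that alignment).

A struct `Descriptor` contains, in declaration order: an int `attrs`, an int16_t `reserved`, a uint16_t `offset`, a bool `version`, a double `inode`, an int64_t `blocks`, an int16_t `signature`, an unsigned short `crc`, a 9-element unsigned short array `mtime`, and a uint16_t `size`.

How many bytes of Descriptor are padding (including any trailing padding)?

7

0..4  attrs  (4B, 4-aligned)
4..6  reserved  (2B, 2-aligned)
6..8  offset  (2B, 2-aligned)
8..9  version  (1B, 1-aligned)
9..16  -- padding (7B)
16..24  inode  (8B, 8-aligned)
24..32  blocks  (8B, 8-aligned)
32..34  signature  (2B, 2-aligned)
34..36  crc  (2B, 2-aligned)
36..54  mtime  (18B, 2-aligned)
54..56  size  (2B, 2-aligned)
sizeof = 56, alignof = 8
data bytes 49, size 56 → padding 7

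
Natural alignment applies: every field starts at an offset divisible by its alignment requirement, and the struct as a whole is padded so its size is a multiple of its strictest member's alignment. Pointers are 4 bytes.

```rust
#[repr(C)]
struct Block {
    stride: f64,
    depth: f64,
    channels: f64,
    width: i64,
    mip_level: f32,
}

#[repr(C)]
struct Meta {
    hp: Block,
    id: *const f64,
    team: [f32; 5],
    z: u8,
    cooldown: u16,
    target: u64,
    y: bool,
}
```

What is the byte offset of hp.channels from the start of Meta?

Block: @0: stride [8B, align 8] → 8; @8: depth [8B, align 8] → 16; @16: channels [8B, align 8] → 24; @24: width [8B, align 8] → 32; @32: mip_level [4B, align 4] → 36; +4 tail pad (align 8); size 40, align 8
@0: hp [40B, align 8] → 40
within Block: channels at 16
0 + 16 = 16

16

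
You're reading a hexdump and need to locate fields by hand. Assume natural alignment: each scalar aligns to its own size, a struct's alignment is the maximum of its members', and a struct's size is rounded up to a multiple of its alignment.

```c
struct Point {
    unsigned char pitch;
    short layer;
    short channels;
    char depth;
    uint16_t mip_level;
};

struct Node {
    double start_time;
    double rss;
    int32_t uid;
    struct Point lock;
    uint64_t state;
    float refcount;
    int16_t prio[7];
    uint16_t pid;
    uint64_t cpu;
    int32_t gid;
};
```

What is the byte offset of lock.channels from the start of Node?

Point: @0: pitch [1B, align 1] → 1; +1 pad (align 2); @2: layer [2B, align 2] → 4; @4: channels [2B, align 2] → 6; @6: depth [1B, align 1] → 7; +1 pad (align 2); @8: mip_level [2B, align 2] → 10; size 10, align 2
@0: start_time [8B, align 8] → 8
@8: rss [8B, align 8] → 16
@16: uid [4B, align 4] → 20
@20: lock [10B, align 2] → 30
within Point: channels at 4
20 + 4 = 24

24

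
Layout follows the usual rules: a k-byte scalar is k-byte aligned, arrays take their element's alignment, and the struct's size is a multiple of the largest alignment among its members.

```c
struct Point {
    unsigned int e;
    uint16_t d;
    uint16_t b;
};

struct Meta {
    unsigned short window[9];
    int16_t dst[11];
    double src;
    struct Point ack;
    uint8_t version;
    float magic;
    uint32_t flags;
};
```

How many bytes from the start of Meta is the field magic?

Point: 0..4  e  (4B, 4-aligned); 4..6  d  (2B, 2-aligned); 6..8  b  (2B, 2-aligned); sizeof = 8, alignof = 4
0..18  window  (18B, 2-aligned)
18..40  dst  (22B, 2-aligned)
40..48  src  (8B, 8-aligned)
48..56  ack  (8B, 4-aligned)
56..57  version  (1B, 1-aligned)
57..60  -- padding (3B)
60..64  magic  (4B, 4-aligned)

60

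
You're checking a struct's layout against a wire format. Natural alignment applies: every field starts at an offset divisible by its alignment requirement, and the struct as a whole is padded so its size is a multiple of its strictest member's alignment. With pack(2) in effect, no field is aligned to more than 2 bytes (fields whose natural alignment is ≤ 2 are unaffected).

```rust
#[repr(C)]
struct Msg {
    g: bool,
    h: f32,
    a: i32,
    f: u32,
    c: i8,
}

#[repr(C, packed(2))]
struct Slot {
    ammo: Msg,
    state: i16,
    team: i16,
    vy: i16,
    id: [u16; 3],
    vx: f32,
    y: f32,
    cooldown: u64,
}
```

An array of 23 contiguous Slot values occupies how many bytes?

Msg: @0: g [1B, align 1] → 1; +3 pad (align 4); @4: h [4B, align 4] → 8; @8: a [4B, align 4] → 12; @12: f [4B, align 4] → 16; @16: c [1B, align 1] → 17; +3 tail pad (align 4); size 20, align 4
@0: ammo [20B, align 2] → 20
@20: state [2B, align 2] → 22
@22: team [2B, align 2] → 24
@24: vy [2B, align 2] → 26
@26: id [6B, align 2] → 32
@32: vx [4B, align 2] → 36
@36: y [4B, align 2] → 40
@40: cooldown [8B, align 2] → 48
size 48, align 2
array of 23: 23 × 48 = 1104

1104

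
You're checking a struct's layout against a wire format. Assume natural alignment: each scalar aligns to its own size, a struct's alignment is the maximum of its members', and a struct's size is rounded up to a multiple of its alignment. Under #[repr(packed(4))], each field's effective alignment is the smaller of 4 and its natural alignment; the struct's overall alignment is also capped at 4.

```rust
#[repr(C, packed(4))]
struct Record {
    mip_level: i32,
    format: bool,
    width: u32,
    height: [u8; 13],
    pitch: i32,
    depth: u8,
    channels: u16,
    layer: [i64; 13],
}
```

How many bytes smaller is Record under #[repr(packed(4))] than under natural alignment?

4

natural layout:
  mip_level at 0 (size 4, align 4) → ends 4
  format at 4 (size 1, align 1) → ends 5
  pad 3 to align 4 for width
  width at 8 (size 4, align 4) → ends 12
  height at 12 (size 13, align 1) → ends 25
  pad 3 to align 4 for pitch
  pitch at 28 (size 4, align 4) → ends 32
  depth at 32 (size 1, align 1) → ends 33
  pad 1 to align 2 for channels
  channels at 34 (size 2, align 2) → ends 36
  pad 4 to align 8 for layer
  layer at 40 (size 104, align 8) → ends 144
  total 144 bytes, alignment 8
packed(4) layout:
  mip_level at 0 (size 4, align 4) → ends 4
  format at 4 (size 1, align 1) → ends 5
  pad 3 to align 4 for width
  width at 8 (size 4, align 4) → ends 12
  height at 12 (size 13, align 1) → ends 25
  pad 3 to align 4 for pitch
  pitch at 28 (size 4, align 4) → ends 32
  depth at 32 (size 1, align 1) → ends 33
  pad 1 to align 2 for channels
  channels at 34 (size 2, align 2) → ends 36
  layer at 36 (size 104, align 4) → ends 140
  total 140 bytes, alignment 4
144 − 140 = 4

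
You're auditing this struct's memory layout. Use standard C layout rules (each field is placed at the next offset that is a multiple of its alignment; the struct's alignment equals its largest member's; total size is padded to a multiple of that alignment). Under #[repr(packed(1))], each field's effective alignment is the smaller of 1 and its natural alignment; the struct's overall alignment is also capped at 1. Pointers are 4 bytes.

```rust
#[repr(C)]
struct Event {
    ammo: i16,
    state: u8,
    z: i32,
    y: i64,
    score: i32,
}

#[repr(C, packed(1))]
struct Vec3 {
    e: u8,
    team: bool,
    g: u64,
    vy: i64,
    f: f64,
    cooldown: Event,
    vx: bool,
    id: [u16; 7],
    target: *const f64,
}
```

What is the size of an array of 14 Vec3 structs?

Event: ammo at 0 (size 2, align 2) → ends 2; state at 2 (size 1, align 1) → ends 3; pad 1 to align 4 for z; z at 4 (size 4, align 4) → ends 8; y at 8 (size 8, align 8) → ends 16; score at 16 (size 4, align 4) → ends 20; tail pad 4 to reach multiple of 8; total 24 bytes, alignment 8
e at 0 (size 1, align 1) → ends 1
team at 1 (size 1, align 1) → ends 2
g at 2 (size 8, align 1) → ends 10
vy at 10 (size 8, align 1) → ends 18
f at 18 (size 8, align 1) → ends 26
cooldown at 26 (size 24, align 1) → ends 50
vx at 50 (size 1, align 1) → ends 51
id at 51 (size 14, align 1) → ends 65
target at 65 (size 4, align 1) → ends 69
total 69 bytes, alignment 1
array of 14: 14 × 69 = 966

966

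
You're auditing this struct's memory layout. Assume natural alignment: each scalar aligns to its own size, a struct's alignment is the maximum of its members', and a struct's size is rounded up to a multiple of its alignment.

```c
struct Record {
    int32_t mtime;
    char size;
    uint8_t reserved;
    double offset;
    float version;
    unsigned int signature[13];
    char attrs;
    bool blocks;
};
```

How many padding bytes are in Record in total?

@0: mtime [4B, align 4] → 4
@4: size [1B, align 1] → 5
@5: reserved [1B, align 1] → 6
+2 pad (align 8)
@8: offset [8B, align 8] → 16
@16: version [4B, align 4] → 20
@20: signature [52B, align 4] → 72
@72: attrs [1B, align 1] → 73
@73: blocks [1B, align 1] → 74
+6 tail pad (align 8)
size 80, align 8
data bytes 72, size 80 → padding 8

8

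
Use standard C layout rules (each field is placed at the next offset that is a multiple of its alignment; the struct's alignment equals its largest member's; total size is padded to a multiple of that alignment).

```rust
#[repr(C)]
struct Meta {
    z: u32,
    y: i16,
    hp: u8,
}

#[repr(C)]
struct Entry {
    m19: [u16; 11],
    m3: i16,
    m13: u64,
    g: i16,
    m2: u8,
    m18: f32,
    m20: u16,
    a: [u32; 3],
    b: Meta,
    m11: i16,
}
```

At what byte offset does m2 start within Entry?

Meta: 0..4  z  (4B, 4-aligned); 4..6  y  (2B, 2-aligned); 6..7  hp  (1B, 1-aligned); 7..8  -- tail padding (1B); sizeof = 8, alignof = 4
0..22  m19  (22B, 2-aligned)
22..24  m3  (2B, 2-aligned)
24..32  m13  (8B, 8-aligned)
32..34  g  (2B, 2-aligned)
34..35  m2  (1B, 1-aligned)

34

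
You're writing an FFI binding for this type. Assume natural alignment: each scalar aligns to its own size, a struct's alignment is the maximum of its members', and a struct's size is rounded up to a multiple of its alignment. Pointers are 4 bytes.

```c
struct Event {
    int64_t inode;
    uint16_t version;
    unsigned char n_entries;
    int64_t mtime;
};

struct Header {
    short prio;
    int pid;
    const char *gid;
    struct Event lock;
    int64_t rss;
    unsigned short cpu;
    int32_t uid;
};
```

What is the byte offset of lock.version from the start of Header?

Event: @0: inode [8B, align 8] → 8; @8: version [2B, align 2] → 10; @10: n_entries [1B, align 1] → 11; +5 pad (align 8); @16: mtime [8B, align 8] → 24; size 24, align 8
@0: prio [2B, align 2] → 2
+2 pad (align 4)
@4: pid [4B, align 4] → 8
@8: gid [4B, align 4] → 12
+4 pad (align 8)
@16: lock [24B, align 8] → 40
within Event: version at 8
16 + 8 = 24

24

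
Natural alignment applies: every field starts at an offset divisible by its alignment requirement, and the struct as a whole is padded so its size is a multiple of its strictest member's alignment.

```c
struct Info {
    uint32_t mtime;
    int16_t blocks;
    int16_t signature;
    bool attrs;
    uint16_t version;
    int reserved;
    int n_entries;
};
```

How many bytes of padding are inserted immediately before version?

1

@0: mtime [4B, align 4] → 4
@4: blocks [2B, align 2] → 6
@6: signature [2B, align 2] → 8
@8: attrs [1B, align 1] → 9
+1 pad (align 2)
@10: version [2B, align 2] → 12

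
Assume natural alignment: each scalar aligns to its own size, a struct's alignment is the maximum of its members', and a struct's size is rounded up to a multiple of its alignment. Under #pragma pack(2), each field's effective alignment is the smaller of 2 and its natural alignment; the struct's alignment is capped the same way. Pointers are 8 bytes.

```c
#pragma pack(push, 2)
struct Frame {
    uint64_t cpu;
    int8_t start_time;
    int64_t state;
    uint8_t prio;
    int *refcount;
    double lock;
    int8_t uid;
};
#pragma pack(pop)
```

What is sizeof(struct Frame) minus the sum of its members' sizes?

@0: cpu [8B, align 2] → 8
@8: start_time [1B, align 1] → 9
+1 pad (align 2)
@10: state [8B, align 2] → 18
@18: prio [1B, align 1] → 19
+1 pad (align 2)
@20: refcount [8B, align 2] → 28
@28: lock [8B, align 2] → 36
@36: uid [1B, align 1] → 37
+1 tail pad (align 2)
size 38, align 2
data bytes 35, size 38 → padding 3

3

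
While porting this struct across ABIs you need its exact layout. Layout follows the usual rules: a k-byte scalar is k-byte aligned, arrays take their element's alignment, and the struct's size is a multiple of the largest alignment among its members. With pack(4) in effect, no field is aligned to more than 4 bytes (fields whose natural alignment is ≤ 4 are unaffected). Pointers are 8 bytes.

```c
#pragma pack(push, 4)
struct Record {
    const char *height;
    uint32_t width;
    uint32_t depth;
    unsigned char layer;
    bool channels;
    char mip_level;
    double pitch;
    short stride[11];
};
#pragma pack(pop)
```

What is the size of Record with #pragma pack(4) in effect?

@0: height [8B, align 4] → 8
@8: width [4B, align 4] → 12
@12: depth [4B, align 4] → 16
@16: layer [1B, align 1] → 17
@17: channels [1B, align 1] → 18
@18: mip_level [1B, align 1] → 19
+1 pad (align 4)
@20: pitch [8B, align 4] → 28
@28: stride [22B, align 2] → 50
+2 tail pad (align 4)
size 52, align 4

52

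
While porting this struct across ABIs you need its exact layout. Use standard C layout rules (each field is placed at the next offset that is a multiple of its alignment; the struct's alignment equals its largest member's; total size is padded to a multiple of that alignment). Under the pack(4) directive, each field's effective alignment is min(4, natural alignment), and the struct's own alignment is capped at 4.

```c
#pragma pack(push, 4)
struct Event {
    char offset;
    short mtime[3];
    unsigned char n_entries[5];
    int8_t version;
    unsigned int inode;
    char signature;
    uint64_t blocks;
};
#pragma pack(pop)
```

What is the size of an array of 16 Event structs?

offset at 0 (size 1, align 1) → ends 1
pad 1 to align 2 for mtime
mtime at 2 (size 6, align 2) → ends 8
n_entries at 8 (size 5, align 1) → ends 13
version at 13 (size 1, align 1) → ends 14
pad 2 to align 4 for inode
inode at 16 (size 4, align 4) → ends 20
signature at 20 (size 1, align 1) → ends 21
pad 3 to align 4 for blocks
blocks at 24 (size 8, align 4) → ends 32
total 32 bytes, alignment 4
array of 16: 16 × 32 = 512

512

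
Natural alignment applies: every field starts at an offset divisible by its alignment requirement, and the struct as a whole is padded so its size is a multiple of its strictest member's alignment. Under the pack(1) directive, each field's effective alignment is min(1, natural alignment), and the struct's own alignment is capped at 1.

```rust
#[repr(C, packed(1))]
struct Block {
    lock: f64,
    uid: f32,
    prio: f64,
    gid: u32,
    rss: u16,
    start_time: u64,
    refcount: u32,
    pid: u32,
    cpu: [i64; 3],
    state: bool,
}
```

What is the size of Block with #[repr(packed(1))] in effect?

lock at 0 (size 8, align 1) → ends 8
uid at 8 (size 4, align 1) → ends 12
prio at 12 (size 8, align 1) → ends 20
gid at 20 (size 4, align 1) → ends 24
rss at 24 (size 2, align 1) → ends 26
start_time at 26 (size 8, align 1) → ends 34
refcount at 34 (size 4, align 1) → ends 38
pid at 38 (size 4, align 1) → ends 42
cpu at 42 (size 24, align 1) → ends 66
state at 66 (size 1, align 1) → ends 67
total 67 bytes, alignment 1

67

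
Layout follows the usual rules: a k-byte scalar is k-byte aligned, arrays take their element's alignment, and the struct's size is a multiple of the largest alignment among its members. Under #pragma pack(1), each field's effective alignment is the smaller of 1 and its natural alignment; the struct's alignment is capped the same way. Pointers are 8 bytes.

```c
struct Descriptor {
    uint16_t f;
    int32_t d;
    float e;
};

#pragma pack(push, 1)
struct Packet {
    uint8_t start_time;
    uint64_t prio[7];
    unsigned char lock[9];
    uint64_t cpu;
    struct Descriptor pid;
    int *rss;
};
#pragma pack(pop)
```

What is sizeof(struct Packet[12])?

1128

Descriptor: f at 0 (size 2, align 2) → ends 2; pad 2 to align 4 for d; d at 4 (size 4, align 4) → ends 8; e at 8 (size 4, align 4) → ends 12; total 12 bytes, alignment 4
start_time at 0 (size 1, align 1) → ends 1
prio at 1 (size 56, align 1) → ends 57
lock at 57 (size 9, align 1) → ends 66
cpu at 66 (size 8, align 1) → ends 74
pid at 74 (size 12, align 1) → ends 86
rss at 86 (size 8, align 1) → ends 94
total 94 bytes, alignment 1
array of 12: 12 × 94 = 1128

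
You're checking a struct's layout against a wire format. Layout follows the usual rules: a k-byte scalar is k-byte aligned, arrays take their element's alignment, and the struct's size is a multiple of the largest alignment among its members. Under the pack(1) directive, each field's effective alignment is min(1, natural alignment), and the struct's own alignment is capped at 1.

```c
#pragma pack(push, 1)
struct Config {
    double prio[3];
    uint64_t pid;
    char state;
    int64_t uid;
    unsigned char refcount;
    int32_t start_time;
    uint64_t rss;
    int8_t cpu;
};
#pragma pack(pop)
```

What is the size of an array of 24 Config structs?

1320

0..24  prio  (24B, 1-aligned)
24..32  pid  (8B, 1-aligned)
32..33  state  (1B, 1-aligned)
33..41  uid  (8B, 1-aligned)
41..42  refcount  (1B, 1-aligned)
42..46  start_time  (4B, 1-aligned)
46..54  rss  (8B, 1-aligned)
54..55  cpu  (1B, 1-aligned)
sizeof = 55, alignof = 1
array of 24: 24 × 55 = 1320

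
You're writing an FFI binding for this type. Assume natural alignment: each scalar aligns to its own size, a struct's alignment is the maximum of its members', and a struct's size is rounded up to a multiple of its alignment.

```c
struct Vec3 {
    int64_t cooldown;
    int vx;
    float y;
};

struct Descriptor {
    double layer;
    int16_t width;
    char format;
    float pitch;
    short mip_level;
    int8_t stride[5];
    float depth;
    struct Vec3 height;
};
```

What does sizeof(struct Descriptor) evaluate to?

Vec3: cooldown at 0 (size 8, align 8) → ends 8; vx at 8 (size 4, align 4) → ends 12; y at 12 (size 4, align 4) → ends 16; total 16 bytes, alignment 8
layer at 0 (size 8, align 8) → ends 8
width at 8 (size 2, align 2) → ends 10
format at 10 (size 1, align 1) → ends 11
pad 1 to align 4 for pitch
pitch at 12 (size 4, align 4) → ends 16
mip_level at 16 (size 2, align 2) → ends 18
stride at 18 (size 5, align 1) → ends 23
pad 1 to align 4 for depth
depth at 24 (size 4, align 4) → ends 28
pad 4 to align 8 for height
height at 32 (size 16, align 8) → ends 48
total 48 bytes, alignment 8

48 bytes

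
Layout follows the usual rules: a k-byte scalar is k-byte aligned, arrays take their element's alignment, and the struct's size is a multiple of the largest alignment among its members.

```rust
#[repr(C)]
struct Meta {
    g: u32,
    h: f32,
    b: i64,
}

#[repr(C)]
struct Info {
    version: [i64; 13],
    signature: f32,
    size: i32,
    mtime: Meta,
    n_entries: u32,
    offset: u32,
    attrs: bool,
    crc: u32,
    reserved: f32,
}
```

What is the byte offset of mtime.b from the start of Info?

Meta: @0: g [4B, align 4] → 4; @4: h [4B, align 4] → 8; @8: b [8B, align 8] → 16; size 16, align 8
@0: version [104B, align 8] → 104
@104: signature [4B, align 4] → 108
@108: size [4B, align 4] → 112
@112: mtime [16B, align 8] → 128
within Meta: b at 8
112 + 8 = 120

120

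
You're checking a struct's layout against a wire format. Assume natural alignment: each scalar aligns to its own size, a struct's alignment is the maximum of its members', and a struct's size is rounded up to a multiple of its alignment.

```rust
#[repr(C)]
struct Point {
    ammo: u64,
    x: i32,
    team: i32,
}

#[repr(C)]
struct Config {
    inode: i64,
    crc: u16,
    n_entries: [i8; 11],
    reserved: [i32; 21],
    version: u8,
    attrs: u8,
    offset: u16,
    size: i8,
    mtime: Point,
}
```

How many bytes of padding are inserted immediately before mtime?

Point: ammo at 0 (size 8, align 8) → ends 8; x at 8 (size 4, align 4) → ends 12; team at 12 (size 4, align 4) → ends 16; total 16 bytes, alignment 8
inode at 0 (size 8, align 8) → ends 8
crc at 8 (size 2, align 2) → ends 10
n_entries at 10 (size 11, align 1) → ends 21
pad 3 to align 4 for reserved
reserved at 24 (size 84, align 4) → ends 108
version at 108 (size 1, align 1) → ends 109
attrs at 109 (size 1, align 1) → ends 110
offset at 110 (size 2, align 2) → ends 112
size at 112 (size 1, align 1) → ends 113
pad 7 to align 8 for mtime
mtime at 120 (size 16, align 8) → ends 136

7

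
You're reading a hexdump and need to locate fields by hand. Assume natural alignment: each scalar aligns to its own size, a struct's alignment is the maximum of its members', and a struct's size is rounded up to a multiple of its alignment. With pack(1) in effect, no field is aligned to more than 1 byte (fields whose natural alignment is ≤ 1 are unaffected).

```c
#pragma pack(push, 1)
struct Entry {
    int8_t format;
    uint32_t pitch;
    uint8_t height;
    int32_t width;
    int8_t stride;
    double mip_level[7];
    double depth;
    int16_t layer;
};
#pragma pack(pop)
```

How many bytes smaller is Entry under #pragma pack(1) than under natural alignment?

natural layout:
  @0: format [1B, align 1] → 1
  +3 pad (align 4)
  @4: pitch [4B, align 4] → 8
  @8: height [1B, align 1] → 9
  +3 pad (align 4)
  @12: width [4B, align 4] → 16
  @16: stride [1B, align 1] → 17
  +7 pad (align 8)
  @24: mip_level [56B, align 8] → 80
  @80: depth [8B, align 8] → 88
  @88: layer [2B, align 2] → 90
  +6 tail pad (align 8)
  size 96, align 8
packed(1) layout:
  @0: format [1B, align 1] → 1
  @1: pitch [4B, align 1] → 5
  @5: height [1B, align 1] → 6
  @6: width [4B, align 1] → 10
  @10: stride [1B, align 1] → 11
  @11: mip_level [56B, align 1] → 67
  @67: depth [8B, align 1] → 75
  @75: layer [2B, align 1] → 77
  size 77, align 1
96 − 77 = 19

19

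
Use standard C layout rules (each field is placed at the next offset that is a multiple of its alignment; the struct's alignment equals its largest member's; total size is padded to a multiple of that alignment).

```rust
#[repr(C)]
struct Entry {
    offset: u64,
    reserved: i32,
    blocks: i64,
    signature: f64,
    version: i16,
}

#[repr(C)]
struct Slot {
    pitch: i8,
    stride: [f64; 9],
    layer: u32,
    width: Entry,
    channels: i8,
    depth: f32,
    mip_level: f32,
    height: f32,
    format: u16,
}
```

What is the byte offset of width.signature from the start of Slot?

Entry: 0..8  offset  (8B, 8-aligned); 8..12  reserved  (4B, 4-aligned); 12..16  -- padding (4B); 16..24  blocks  (8B, 8-aligned); 24..32  signature  (8B, 8-aligned); 32..34  version  (2B, 2-aligned); 34..40  -- tail padding (6B); sizeof = 40, alignof = 8
0..1  pitch  (1B, 1-aligned)
1..8  -- padding (7B)
8..80  stride  (72B, 8-aligned)
80..84  layer  (4B, 4-aligned)
84..88  -- padding (4B)
88..128  width  (40B, 8-aligned)
within Entry: signature at 24
88 + 24 = 112

112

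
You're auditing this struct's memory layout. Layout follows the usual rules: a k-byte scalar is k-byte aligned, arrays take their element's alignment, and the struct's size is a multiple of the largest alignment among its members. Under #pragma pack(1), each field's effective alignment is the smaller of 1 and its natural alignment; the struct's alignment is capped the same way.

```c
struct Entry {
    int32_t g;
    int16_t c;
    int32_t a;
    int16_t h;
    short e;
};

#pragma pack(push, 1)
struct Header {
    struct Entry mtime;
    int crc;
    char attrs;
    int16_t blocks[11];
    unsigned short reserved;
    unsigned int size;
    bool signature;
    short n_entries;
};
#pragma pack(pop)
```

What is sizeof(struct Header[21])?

Entry: @0: g [4B, align 4] → 4; @4: c [2B, align 2] → 6; +2 pad (align 4); @8: a [4B, align 4] → 12; @12: h [2B, align 2] → 14; @14: e [2B, align 2] → 16; size 16, align 4
@0: mtime [16B, align 1] → 16
@16: crc [4B, align 1] → 20
@20: attrs [1B, align 1] → 21
@21: blocks [22B, align 1] → 43
@43: reserved [2B, align 1] → 45
@45: size [4B, align 1] → 49
@49: signature [1B, align 1] → 50
@50: n_entries [2B, align 1] → 52
size 52, align 1
array of 21: 21 × 52 = 1092

1092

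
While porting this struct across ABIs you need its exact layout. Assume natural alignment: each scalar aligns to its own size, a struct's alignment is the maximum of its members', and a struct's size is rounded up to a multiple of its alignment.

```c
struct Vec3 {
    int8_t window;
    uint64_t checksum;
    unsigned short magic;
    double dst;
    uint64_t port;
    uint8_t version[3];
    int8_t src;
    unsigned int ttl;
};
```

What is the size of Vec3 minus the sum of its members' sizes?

13

@0: window [1B, align 1] → 1
+7 pad (align 8)
@8: checksum [8B, align 8] → 16
@16: magic [2B, align 2] → 18
+6 pad (align 8)
@24: dst [8B, align 8] → 32
@32: port [8B, align 8] → 40
@40: version [3B, align 1] → 43
@43: src [1B, align 1] → 44
@44: ttl [4B, align 4] → 48
size 48, align 8
data bytes 35, size 48 → padding 13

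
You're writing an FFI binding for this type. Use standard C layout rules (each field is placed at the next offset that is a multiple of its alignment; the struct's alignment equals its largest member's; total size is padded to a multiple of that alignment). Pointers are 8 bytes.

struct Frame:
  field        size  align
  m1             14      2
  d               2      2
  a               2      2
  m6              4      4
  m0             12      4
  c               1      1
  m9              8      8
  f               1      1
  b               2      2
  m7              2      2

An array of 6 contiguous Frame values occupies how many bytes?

0..14  m1  (14B, 2-aligned)
14..16  d  (2B, 2-aligned)
16..18  a  (2B, 2-aligned)
18..20  -- padding (2B)
20..24  m6  (4B, 4-aligned)
24..36  m0  (12B, 4-aligned)
36..37  c  (1B, 1-aligned)
37..40  -- padding (3B)
40..48  m9  (8B, 8-aligned)
48..49  f  (1B, 1-aligned)
49..50  -- padding (1B)
50..52  b  (2B, 2-aligned)
52..54  m7  (2B, 2-aligned)
54..56  -- tail padding (2B)
sizeof = 56, alignof = 8
array of 6: 6 × 56 = 336

336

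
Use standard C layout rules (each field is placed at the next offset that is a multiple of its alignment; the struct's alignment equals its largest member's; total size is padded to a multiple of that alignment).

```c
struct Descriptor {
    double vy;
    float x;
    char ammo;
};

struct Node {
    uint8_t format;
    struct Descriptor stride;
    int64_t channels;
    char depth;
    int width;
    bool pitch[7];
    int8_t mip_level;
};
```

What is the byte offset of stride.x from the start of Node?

Descriptor: vy at 0 (size 8, align 8) → ends 8; x at 8 (size 4, align 4) → ends 12; ammo at 12 (size 1, align 1) → ends 13; tail pad 3 to reach multiple of 8; total 16 bytes, alignment 8
format at 0 (size 1, align 1) → ends 1
pad 7 to align 8 for stride
stride at 8 (size 16, align 8) → ends 24
within Descriptor: x at 8
8 + 8 = 16

16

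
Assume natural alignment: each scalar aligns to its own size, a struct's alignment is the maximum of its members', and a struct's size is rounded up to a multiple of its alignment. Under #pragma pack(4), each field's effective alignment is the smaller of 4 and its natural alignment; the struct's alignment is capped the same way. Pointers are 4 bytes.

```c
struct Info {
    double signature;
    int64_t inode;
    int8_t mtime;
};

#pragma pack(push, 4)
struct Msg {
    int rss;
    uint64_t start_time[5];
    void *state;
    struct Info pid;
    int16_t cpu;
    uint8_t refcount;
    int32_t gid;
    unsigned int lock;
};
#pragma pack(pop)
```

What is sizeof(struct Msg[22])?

Info: @0: signature [8B, align 8] → 8; @8: inode [8B, align 8] → 16; @16: mtime [1B, align 1] → 17; +7 tail pad (align 8); size 24, align 8
@0: rss [4B, align 4] → 4
@4: start_time [40B, align 4] → 44
@44: state [4B, align 4] → 48
@48: pid [24B, align 4] → 72
@72: cpu [2B, align 2] → 74
@74: refcount [1B, align 1] → 75
+1 pad (align 4)
@76: gid [4B, align 4] → 80
@80: lock [4B, align 4] → 84
size 84, align 4
array of 22: 22 × 84 = 1848

1848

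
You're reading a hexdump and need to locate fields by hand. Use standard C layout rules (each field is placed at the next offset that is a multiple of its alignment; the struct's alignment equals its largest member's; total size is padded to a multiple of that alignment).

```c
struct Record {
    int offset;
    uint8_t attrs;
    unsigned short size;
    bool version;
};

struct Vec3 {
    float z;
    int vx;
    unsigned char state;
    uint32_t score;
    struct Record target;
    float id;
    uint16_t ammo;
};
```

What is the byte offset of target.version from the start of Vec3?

Record: @0: offset [4B, align 4] → 4; @4: attrs [1B, align 1] → 5; +1 pad (align 2); @6: size [2B, align 2] → 8; @8: version [1B, align 1] → 9; +3 tail pad (align 4); size 12, align 4
@0: z [4B, align 4] → 4
@4: vx [4B, align 4] → 8
@8: state [1B, align 1] → 9
+3 pad (align 4)
@12: score [4B, align 4] → 16
@16: target [12B, align 4] → 28
within Record: version at 8
16 + 8 = 24

24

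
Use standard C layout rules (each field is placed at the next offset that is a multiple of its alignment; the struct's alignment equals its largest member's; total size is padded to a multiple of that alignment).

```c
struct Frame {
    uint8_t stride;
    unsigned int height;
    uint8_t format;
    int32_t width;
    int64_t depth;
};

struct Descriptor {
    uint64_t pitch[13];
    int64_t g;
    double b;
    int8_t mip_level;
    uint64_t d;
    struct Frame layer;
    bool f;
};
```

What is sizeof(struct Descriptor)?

168 bytes

Frame: stride at 0 (size 1, align 1) → ends 1; pad 3 to align 4 for height; height at 4 (size 4, align 4) → ends 8; format at 8 (size 1, align 1) → ends 9; pad 3 to align 4 for width; width at 12 (size 4, align 4) → ends 16; depth at 16 (size 8, align 8) → ends 24; total 24 bytes, alignment 8
pitch at 0 (size 104, align 8) → ends 104
g at 104 (size 8, align 8) → ends 112
b at 112 (size 8, align 8) → ends 120
mip_level at 120 (size 1, align 1) → ends 121
pad 7 to align 8 for d
d at 128 (size 8, align 8) → ends 136
layer at 136 (size 24, align 8) → ends 160
f at 160 (size 1, align 1) → ends 161
tail pad 7 to reach multiple of 8
total 168 bytes, alignment 8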